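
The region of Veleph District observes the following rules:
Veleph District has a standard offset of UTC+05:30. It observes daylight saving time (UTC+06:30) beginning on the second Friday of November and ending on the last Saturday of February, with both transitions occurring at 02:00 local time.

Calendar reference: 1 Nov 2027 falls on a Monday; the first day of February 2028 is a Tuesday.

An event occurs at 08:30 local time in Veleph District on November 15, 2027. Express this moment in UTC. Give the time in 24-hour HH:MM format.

02:00

1 November 2027 is a Monday, so the first Friday is November 5 and the second is November 12.
1 February 2028 is a Tuesday, so Saturdays fall on 5, 12, 19, 26; the last is February 26.
November 15, 2027 falls between 12 November 2027 and 26 February 2028, so daylight saving is in effect and Veleph District is at UTC+06:30.
08:30 local − 6h30m = 02:00 UTC.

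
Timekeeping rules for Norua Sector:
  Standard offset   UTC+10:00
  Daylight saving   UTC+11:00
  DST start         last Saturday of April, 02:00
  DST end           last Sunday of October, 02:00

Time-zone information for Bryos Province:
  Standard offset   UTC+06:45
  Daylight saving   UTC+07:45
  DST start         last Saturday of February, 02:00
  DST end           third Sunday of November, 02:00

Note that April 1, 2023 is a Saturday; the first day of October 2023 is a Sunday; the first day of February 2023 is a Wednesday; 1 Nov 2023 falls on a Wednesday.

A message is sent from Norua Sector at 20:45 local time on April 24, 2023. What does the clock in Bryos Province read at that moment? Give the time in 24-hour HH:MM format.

18:30

1 April 2023 is a Saturday, so Saturdays fall on 1, 8, 15, 22, 29; the last is April 29.
1 October 2023 is a Sunday, so Sundays fall on 1, 8, 15, 22, 29; the last is October 29.
April 24, 2023 is outside the daylight-saving period (29 April – 29 October), so Norua Sector is on standard time, UTC+10:00.
20:45 Norua Sector − 10h = 10:45 UTC.
1 February 2023 is a Wednesday, so Saturdays fall on 4, 11, 18, 25; the last is February 25.
1 November 2023 is a Wednesday, so the first Sunday is November 5 and the third is November 19.
At the standard offset (UTC+06:45), 10:45 UTC + 6h45m = 17:30 Bryos Province standard time.
The standard-time date in Bryos Province, April 24, 2023, lies within the daylight-saving period (25 February – 19 November), so Bryos Province is on daylight time, UTC+07:45.
10:45 UTC + 7h45m = 18:30 Bryos Province.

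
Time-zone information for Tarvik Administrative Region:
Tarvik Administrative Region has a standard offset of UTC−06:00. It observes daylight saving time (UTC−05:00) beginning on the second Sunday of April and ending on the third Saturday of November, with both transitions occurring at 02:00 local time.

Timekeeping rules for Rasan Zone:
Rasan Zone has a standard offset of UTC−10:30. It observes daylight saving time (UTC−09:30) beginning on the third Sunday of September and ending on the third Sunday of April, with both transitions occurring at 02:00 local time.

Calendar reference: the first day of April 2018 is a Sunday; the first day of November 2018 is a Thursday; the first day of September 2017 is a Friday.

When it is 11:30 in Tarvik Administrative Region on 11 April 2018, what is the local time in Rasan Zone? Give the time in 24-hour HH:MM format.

07:00

1 April 2018 is a Sunday, so the first Sunday is April 1 and the second is April 8.
1 November 2018 is a Thursday, so the first Saturday is November 3 and the third is November 17.
11 April 2018 lies within the daylight-saving period (8 April – 17 November), so Tarvik Administrative Region is on daylight time, UTC−05:00.
11:30 Tarvik Administrative Region + 5h = 16:30 UTC.
1 September 2017 is a Friday, so the first Sunday is September 3 and the third is September 17.
1 April 2018 is a Sunday, so the first Sunday is April 1 and the third is April 15.
At the standard offset (UTC−10:30), 16:30 UTC − 10h30m = 06:00 Rasan Zone standard time.
The standard-time date in Rasan Zone, 11 April 2018, lies within the daylight-saving period (17 September 2017 – 15 April 2018), so Rasan Zone is on daylight time, UTC−09:30.
16:30 UTC − 9h30m = 07:00 Rasan Zone.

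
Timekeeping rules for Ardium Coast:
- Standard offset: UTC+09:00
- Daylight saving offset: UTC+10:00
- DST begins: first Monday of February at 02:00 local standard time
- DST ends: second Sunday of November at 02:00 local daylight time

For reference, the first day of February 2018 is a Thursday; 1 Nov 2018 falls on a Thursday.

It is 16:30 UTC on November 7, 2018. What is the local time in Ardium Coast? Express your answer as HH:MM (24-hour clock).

1 February 2018 is a Thursday, so the first Monday is February 5.
1 November 2018 is a Thursday, so the first Sunday is November 4 and the second is November 11.
At the standard offset (UTC+09:00), 16:30 UTC + 9h = 01:30 Ardium Coast standard time (rolling into the next day, 8 November 2018).
Daylight saving runs 5 February – 11 November; the standard-time date in Ardium Coast, November 8, 2018, is inside that window, so Ardium Coast is at UTC+10:00.
16:30 UTC + 10h = 02:30 local (rolling into the next day, 8 November 2018).

02:30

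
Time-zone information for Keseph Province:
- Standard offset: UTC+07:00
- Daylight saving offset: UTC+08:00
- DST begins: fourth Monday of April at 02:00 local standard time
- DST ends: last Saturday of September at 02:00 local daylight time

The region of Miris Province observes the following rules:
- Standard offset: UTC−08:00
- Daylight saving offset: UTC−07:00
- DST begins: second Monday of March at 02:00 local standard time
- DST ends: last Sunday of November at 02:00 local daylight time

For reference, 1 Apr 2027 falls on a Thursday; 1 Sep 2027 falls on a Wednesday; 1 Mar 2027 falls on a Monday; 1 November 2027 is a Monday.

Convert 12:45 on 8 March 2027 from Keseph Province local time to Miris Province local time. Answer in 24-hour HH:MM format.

21:45

1 April 2027 is a Thursday, so the first Monday is April 5 and the fourth is April 26.
1 September 2027 is a Wednesday, so Saturdays fall on 4, 11, 18, 25; the last is September 25.
8 March 2027 is outside the daylight-saving period (26 April – 25 September), so Keseph Province is on standard time, UTC+07:00.
12:45 Keseph Province − 7h = 05:45 UTC.
1 March 2027 is a Monday, so the first Monday is March 1 and the second is March 8.
1 November 2027 is a Monday, so Sundays fall on 7, 14, 21, 28; the last is November 28.
At the standard offset (UTC−08:00), 05:45 UTC − 8h = 21:45 Miris Province standard time (rolling into the previous day, 7 March 2027).
The standard-time date in Miris Province, 7 March 2027, does not fall between 8 March and 28 November, so daylight saving is not in effect and Miris Province is at UTC−08:00.
05:45 UTC − 8h = 21:45 Miris Province (rolling into the previous day, 7 March 2027).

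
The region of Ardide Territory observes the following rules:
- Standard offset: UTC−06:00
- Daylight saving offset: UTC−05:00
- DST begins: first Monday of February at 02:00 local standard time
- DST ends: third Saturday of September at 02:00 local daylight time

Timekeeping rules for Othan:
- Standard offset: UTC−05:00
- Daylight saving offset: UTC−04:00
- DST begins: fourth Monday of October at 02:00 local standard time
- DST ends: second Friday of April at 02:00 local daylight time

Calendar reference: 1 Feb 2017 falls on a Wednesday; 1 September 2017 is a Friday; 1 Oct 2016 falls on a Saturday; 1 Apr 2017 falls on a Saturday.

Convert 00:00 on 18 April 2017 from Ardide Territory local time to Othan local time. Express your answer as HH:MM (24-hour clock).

1 February 2017 is a Wednesday, so the first Monday is February 6.
1 September 2017 is a Friday, so the first Saturday is September 2 and the third is September 16.
18 April 2017 lies within the daylight-saving period (6 February – 16 September), so Ardide Territory is on daylight time, UTC−05:00.
00:00 Ardide Territory + 5h = 05:00 UTC.
1 October 2016 is a Saturday, so the first Monday is October 3 and the fourth is October 24.
1 April 2017 is a Saturday, so the first Friday is April 7 and the second is April 14.
At the standard offset (UTC−05:00), 05:00 UTC − 5h = 00:00 Othan standard time.
The standard-time date in Othan, 18 April 2017, is outside the daylight-saving period (24 October 2016 – 14 April 2017), so Othan is on standard time, UTC−05:00.
05:00 UTC − 5h = 00:00 Othan.

00:00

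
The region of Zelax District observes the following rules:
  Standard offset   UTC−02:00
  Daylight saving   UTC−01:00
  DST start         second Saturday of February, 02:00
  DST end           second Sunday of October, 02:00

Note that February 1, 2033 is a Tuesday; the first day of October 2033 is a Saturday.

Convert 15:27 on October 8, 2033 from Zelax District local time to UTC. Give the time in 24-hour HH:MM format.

16:27

1 February 2033 is a Tuesday, so the first Saturday is February 5 and the second is February 12.
1 October 2033 is a Saturday, so the first Sunday is October 2 and the second is October 9.
October 8, 2033 lies within the daylight-saving period (12 February – 9 October), so Zelax District is on daylight time, UTC−01:00.
15:27 local + 1h = 16:27 UTC.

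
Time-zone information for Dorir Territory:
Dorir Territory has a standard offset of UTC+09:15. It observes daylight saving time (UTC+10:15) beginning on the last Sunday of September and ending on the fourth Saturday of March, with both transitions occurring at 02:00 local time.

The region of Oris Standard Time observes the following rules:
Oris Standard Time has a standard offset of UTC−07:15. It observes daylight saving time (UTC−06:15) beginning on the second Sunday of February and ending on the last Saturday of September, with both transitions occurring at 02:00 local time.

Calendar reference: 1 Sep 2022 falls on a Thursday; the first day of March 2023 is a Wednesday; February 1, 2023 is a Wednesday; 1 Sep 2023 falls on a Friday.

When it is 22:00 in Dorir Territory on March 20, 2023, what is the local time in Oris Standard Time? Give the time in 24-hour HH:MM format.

1 September 2022 is a Thursday, so Sundays fall on 4, 11, 18, 25; the last is September 25.
1 March 2023 is a Wednesday, so the first Saturday is March 4 and the fourth is March 25.
Daylight saving runs 25 September 2022 – 25 March 2023; March 20, 2023 is inside that window, so Dorir Territory is at UTC+10:15.
22:00 Dorir Territory − 10h15m = 11:45 UTC.
1 February 2023 is a Wednesday, so the first Sunday is February 5 and the second is February 12.
1 September 2023 is a Friday, so Saturdays fall on 2, 9, 16, 23, 30; the last is September 30.
At the standard offset (UTC−07:15), 11:45 UTC − 7h15m = 04:30 Oris Standard Time standard time.
Daylight saving runs 12 February – 30 September; the standard-time date in Oris Standard Time, March 20, 2023, is inside that window, so Oris Standard Time is at UTC−06:15.
11:45 UTC − 6h15m = 05:30 Oris Standard Time.

05:30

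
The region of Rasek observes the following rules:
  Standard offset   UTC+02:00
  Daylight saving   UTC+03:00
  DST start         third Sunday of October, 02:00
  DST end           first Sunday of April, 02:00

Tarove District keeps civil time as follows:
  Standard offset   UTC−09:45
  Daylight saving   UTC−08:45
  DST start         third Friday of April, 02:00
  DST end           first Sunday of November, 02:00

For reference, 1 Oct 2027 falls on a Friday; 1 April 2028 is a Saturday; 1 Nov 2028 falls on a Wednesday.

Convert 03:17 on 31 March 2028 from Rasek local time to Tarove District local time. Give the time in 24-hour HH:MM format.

14:32

1 October 2027 is a Friday, so the first Sunday is October 3 and the third is October 17.
1 April 2028 is a Saturday, so the first Sunday is April 2.
31 March 2028 lies within the daylight-saving period (17 October 2027 – 2 April 2028), so Rasek is on daylight time, UTC+03:00.
03:17 Rasek − 3h = 00:17 UTC.
1 April 2028 is a Saturday, so the first Friday is April 7 and the third is April 21.
1 November 2028 is a Wednesday, so the first Sunday is November 5.
At the standard offset (UTC−09:45), 00:17 UTC − 9h45m = 14:32 Tarove District standard time (rolling into the previous day, 30 March 2028).
The standard-time date in Tarove District, 30 March 2028, does not fall between 21 April and 5 November, so daylight saving is not in effect and Tarove District is at UTC−09:45.
00:17 UTC − 9h45m = 14:32 Tarove District (rolling into the previous day, 30 March 2028).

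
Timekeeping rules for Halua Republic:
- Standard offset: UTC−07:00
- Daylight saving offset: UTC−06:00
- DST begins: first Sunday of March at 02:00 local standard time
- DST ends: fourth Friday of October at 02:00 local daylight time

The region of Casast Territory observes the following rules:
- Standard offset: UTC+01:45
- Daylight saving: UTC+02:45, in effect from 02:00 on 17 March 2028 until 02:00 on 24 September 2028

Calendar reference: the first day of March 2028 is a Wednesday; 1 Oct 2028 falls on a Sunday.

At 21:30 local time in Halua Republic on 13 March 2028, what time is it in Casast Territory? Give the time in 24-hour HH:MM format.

1 March 2028 is a Wednesday, so the first Sunday is March 5.
1 October 2028 is a Sunday, so the first Friday is October 6 and the fourth is October 27.
13 March 2028 falls between 5 March and 27 October, so daylight saving is in effect and Halua Republic is at UTC−06:00.
21:30 Halua Republic + 6h = 03:30 UTC (rolling into the next day, 14 March 2028).
At the standard offset (UTC+01:45), 03:30 UTC + 1h45m = 05:15 Casast Territory standard time.
The standard-time date in Casast Territory, 14 March 2028, does not fall between 17 March and 24 September, so daylight saving is not in effect and Casast Territory is at UTC+01:45.
03:30 UTC + 1h45m = 05:15 Casast Territory.

05:15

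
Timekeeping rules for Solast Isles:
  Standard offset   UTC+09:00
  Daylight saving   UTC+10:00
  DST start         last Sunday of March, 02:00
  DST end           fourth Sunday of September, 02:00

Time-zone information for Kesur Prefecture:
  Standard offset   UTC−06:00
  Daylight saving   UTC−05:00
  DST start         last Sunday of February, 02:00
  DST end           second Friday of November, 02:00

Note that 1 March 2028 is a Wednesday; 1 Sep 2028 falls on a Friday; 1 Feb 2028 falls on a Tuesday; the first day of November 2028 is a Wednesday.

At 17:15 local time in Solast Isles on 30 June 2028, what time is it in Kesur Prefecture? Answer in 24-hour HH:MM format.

1 March 2028 is a Wednesday, so Sundays fall on 5, 12, 19, 26; the last is March 26.
1 September 2028 is a Friday, so the first Sunday is September 3 and the fourth is September 24.
30 June 2028 lies within the daylight-saving period (26 March – 24 September), so Solast Isles is on daylight time, UTC+10:00.
17:15 Solast Isles − 10h = 07:15 UTC.
1 February 2028 is a Tuesday, so Sundays fall on 6, 13, 20, 27; the last is February 27.
1 November 2028 is a Wednesday, so the first Friday is November 3 and the second is November 10.
At the standard offset (UTC−06:00), 07:15 UTC − 6h = 01:15 Kesur Prefecture standard time.
The standard-time date in Kesur Prefecture, 30 June 2028, falls between 27 February and 10 November, so daylight saving is in effect and Kesur Prefecture is at UTC−05:00.
07:15 UTC − 5h = 02:15 Kesur Prefecture.

02:15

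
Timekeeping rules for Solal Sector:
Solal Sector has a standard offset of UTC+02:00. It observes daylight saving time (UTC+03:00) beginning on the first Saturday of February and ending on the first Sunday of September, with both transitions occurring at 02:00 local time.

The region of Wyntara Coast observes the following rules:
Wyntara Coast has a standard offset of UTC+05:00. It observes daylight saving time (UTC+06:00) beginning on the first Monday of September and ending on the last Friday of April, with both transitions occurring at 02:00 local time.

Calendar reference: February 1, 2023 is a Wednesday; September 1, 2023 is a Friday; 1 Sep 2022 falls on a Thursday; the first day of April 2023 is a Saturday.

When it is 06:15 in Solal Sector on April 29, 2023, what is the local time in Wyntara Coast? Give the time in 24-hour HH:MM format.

08:15

1 February 2023 is a Wednesday, so the first Saturday is February 4.
1 September 2023 is a Friday, so the first Sunday is September 3.
Daylight saving runs 4 February – 3 September; April 29, 2023 is inside that window, so Solal Sector is at UTC+03:00.
06:15 Solal Sector − 3h = 03:15 UTC.
1 September 2022 is a Thursday, so the first Monday is September 5.
1 April 2023 is a Saturday, so Fridays fall on 7, 14, 21, 28; the last is April 28.
At the standard offset (UTC+05:00), 03:15 UTC + 5h = 08:15 Wyntara Coast standard time.
The standard-time date in Wyntara Coast, April 29, 2023, is outside the daylight-saving period (5 September 2022 – 28 April 2023), so Wyntara Coast is on standard time, UTC+05:00.
03:15 UTC + 5h = 08:15 Wyntara Coast.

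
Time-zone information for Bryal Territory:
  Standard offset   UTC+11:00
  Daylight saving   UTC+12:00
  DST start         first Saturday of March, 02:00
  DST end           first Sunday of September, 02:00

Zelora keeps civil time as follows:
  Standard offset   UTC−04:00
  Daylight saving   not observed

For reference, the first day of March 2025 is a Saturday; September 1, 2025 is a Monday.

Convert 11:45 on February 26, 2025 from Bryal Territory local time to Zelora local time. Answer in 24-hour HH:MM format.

20:45

1 March 2025 is a Saturday, so the first Saturday is March 1.
1 September 2025 is a Monday, so the first Sunday is September 7.
February 26, 2025 does not fall between 1 March and 7 September, so daylight saving is not in effect and Bryal Territory is at UTC+11:00.
11:45 Bryal Territory − 11h = 00:45 UTC.
Zelora has no daylight saving, so its offset is UTC−04:00 year-round.
00:45 UTC − 4h = 20:45 Zelora (rolling into the previous day, 25 February 2025).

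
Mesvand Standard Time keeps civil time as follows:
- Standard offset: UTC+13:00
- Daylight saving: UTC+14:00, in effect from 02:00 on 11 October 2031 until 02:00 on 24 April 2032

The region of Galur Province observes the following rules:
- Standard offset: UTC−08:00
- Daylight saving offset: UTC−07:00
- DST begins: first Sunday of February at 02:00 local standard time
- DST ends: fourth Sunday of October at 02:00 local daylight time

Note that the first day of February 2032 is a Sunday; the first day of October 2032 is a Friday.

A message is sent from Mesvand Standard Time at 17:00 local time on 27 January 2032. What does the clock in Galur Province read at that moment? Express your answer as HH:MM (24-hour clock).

19:00

Daylight saving runs 11 October 2031 – 24 April 2032; 27 January 2032 is inside that window, so Mesvand Standard Time is at UTC+14:00.
17:00 Mesvand Standard Time − 14h = 03:00 UTC.
1 February 2032 is a Sunday, so the first Sunday is February 1.
1 October 2032 is a Friday, so the first Sunday is October 3 and the fourth is October 24.
At the standard offset (UTC−08:00), 03:00 UTC − 8h = 19:00 Galur Province standard time (rolling into the previous day, 26 January 2032).
The standard-time date in Galur Province, 26 January 2032, does not fall between 1 February and 24 October, so daylight saving is not in effect and Galur Province is at UTC−08:00.
03:00 UTC − 8h = 19:00 Galur Province (rolling into the previous day, 26 January 2032).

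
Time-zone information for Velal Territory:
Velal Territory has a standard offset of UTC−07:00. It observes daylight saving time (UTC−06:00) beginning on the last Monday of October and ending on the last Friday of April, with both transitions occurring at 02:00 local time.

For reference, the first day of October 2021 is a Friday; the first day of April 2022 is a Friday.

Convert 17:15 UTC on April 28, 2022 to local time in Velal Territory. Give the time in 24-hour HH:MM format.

1 October 2021 is a Friday, so Mondays fall on 4, 11, 18, 25; the last is October 25.
1 April 2022 is a Friday, so Fridays fall on 1, 8, 15, 22, 29; the last is April 29.
At the standard offset (UTC−07:00), 17:15 UTC − 7h = 10:15 Velal Territory standard time.
The standard-time date in Velal Territory, April 28, 2022, lies within the daylight-saving period (25 October 2021 – 29 April 2022), so Velal Territory is on daylight time, UTC−06:00.
17:15 UTC − 6h = 11:15 local.

11:15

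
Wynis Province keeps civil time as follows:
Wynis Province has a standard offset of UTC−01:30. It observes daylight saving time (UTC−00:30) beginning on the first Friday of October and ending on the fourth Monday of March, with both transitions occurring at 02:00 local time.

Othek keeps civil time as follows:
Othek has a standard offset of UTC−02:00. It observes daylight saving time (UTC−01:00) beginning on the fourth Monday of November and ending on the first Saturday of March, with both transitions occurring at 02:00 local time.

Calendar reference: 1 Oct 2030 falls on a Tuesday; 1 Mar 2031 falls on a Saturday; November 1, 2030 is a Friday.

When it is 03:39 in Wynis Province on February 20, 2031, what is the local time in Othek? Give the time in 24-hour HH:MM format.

1 October 2030 is a Tuesday, so the first Friday is October 4.
1 March 2031 is a Saturday, so the first Monday is March 3 and the fourth is March 24.
Daylight saving runs 4 October 2030 – 24 March 2031; February 20, 2031 is inside that window, so Wynis Province is at UTC−00:30.
03:39 Wynis Province + 0h30m = 04:09 UTC.
1 November 2030 is a Friday, so the first Monday is November 4 and the fourth is November 25.
1 March 2031 is a Saturday, so the first Saturday is March 1.
At the standard offset (UTC−02:00), 04:09 UTC − 2h = 02:09 Othek standard time.
Daylight saving runs 25 November 2030 – 1 March 2031; the standard-time date in Othek, February 20, 2031, is inside that window, so Othek is at UTC−01:00.
04:09 UTC − 1h = 03:09 Othek.

03:09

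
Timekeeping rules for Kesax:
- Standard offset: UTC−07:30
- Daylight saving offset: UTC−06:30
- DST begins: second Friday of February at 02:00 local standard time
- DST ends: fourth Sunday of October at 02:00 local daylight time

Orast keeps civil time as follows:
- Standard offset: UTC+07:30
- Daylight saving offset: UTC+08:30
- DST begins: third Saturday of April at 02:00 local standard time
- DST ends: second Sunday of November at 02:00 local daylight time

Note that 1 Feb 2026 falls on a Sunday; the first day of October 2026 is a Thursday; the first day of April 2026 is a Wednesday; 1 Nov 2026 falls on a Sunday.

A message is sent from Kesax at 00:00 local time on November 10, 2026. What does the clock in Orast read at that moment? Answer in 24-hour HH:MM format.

1 February 2026 is a Sunday, so the first Friday is February 6 and the second is February 13.
1 October 2026 is a Thursday, so the first Sunday is October 4 and the fourth is October 25.
November 10, 2026 does not fall between 13 February and 25 October, so daylight saving is not in effect and Kesax is at UTC−07:30.
00:00 Kesax + 7h30m = 07:30 UTC.
1 April 2026 is a Wednesday, so the first Saturday is April 4 and the third is April 18.
1 November 2026 is a Sunday, so the first Sunday is November 1 and the second is November 8.
At the standard offset (UTC+07:30), 07:30 UTC + 7h30m = 15:00 Orast standard time.
The standard-time date in Orast, November 10, 2026, does not fall between 18 April and 8 November, so daylight saving is not in effect and Orast is at UTC+07:30.
07:30 UTC + 7h30m = 15:00 Orast.

15:00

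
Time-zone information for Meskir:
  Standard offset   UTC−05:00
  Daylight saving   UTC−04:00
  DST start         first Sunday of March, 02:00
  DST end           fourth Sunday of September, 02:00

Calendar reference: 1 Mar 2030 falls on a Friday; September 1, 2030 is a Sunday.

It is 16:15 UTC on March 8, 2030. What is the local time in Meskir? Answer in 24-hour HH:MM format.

12:15

1 March 2030 is a Friday, so the first Sunday is March 3.
1 September 2030 is a Sunday, so the first Sunday is September 1 and the fourth is September 22.
At the standard offset (UTC−05:00), 16:15 UTC − 5h = 11:15 Meskir standard time.
The standard-time date in Meskir, March 8, 2030, falls between 3 March and 22 September, so daylight saving is in effect and Meskir is at UTC−04:00.
16:15 UTC − 4h = 12:15 local.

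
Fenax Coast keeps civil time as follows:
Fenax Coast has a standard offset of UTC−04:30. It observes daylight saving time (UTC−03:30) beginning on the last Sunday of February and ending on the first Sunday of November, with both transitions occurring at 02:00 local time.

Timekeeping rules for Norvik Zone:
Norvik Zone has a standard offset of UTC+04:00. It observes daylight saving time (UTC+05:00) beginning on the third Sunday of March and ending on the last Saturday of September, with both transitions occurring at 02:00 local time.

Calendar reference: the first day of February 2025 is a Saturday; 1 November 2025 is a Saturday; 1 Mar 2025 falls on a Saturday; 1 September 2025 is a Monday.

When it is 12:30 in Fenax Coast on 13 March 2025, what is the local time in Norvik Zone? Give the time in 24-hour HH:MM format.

1 February 2025 is a Saturday, so Sundays fall on 2, 9, 16, 23; the last is February 23.
1 November 2025 is a Saturday, so the first Sunday is November 2.
Daylight saving runs 23 February – 2 November; 13 March 2025 is inside that window, so Fenax Coast is at UTC−03:30.
12:30 Fenax Coast + 3h30m = 16:00 UTC.
1 March 2025 is a Saturday, so the first Sunday is March 2 and the third is March 16.
1 September 2025 is a Monday, so Saturdays fall on 6, 13, 20, 27; the last is September 27.
At the standard offset (UTC+04:00), 16:00 UTC + 4h = 20:00 Norvik Zone standard time.
The standard-time date in Norvik Zone, 13 March 2025, is outside the daylight-saving period (16 March – 27 September), so Norvik Zone is on standard time, UTC+04:00.
16:00 UTC + 4h = 20:00 Norvik Zone.

20:00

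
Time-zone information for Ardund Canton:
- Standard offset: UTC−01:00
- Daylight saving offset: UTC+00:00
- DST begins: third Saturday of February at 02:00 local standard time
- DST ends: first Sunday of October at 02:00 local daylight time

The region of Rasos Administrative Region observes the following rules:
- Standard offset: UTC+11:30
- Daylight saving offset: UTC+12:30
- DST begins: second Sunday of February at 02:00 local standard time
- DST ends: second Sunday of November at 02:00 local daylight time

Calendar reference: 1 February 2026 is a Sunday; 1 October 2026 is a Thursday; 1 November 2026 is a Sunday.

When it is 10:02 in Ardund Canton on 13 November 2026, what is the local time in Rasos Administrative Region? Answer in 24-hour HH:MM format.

22:32

1 February 2026 is a Sunday, so the first Saturday is February 7 and the third is February 21.
1 October 2026 is a Thursday, so the first Sunday is October 4.
Daylight saving runs 21 February – 4 October; 13 November 2026 is outside that window, so Ardund Canton is on standard time at UTC−01:00.
10:02 Ardund Canton + 1h = 11:02 UTC.
1 February 2026 is a Sunday, so the first Sunday is February 1 and the second is February 8.
1 November 2026 is a Sunday, so the first Sunday is November 1 and the second is November 8.
At the standard offset (UTC+11:30), 11:02 UTC + 11h30m = 22:32 Rasos Administrative Region standard time.
Daylight saving runs 8 February – 8 November; the standard-time date in Rasos Administrative Region, 13 November 2026, is outside that window, so Rasos Administrative Region is on standard time at UTC+11:30.
11:02 UTC + 11h30m = 22:32 Rasos Administrative Region.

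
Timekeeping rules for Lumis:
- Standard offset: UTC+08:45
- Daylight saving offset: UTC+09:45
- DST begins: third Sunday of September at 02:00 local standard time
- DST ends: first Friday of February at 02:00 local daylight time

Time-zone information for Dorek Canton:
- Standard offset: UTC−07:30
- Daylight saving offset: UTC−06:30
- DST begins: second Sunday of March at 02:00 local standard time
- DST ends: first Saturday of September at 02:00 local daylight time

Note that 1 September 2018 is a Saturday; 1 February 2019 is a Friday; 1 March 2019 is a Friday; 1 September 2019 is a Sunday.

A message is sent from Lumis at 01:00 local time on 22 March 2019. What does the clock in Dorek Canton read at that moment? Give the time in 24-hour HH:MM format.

1 September 2018 is a Saturday, so the first Sunday is September 2 and the third is September 16.
1 February 2019 is a Friday, so the first Friday is February 1.
Daylight saving runs 16 September 2018 – 1 February 2019; 22 March 2019 is outside that window, so Lumis is on standard time at UTC+08:45.
01:00 Lumis − 8h45m = 16:15 UTC (rolling into the previous day, 21 March 2019).
1 March 2019 is a Friday, so the first Sunday is March 3 and the second is March 10.
1 September 2019 is a Sunday, so the first Saturday is September 7.
At the standard offset (UTC−07:30), 16:15 UTC − 7h30m = 08:45 Dorek Canton standard time.
Daylight saving runs 10 March – 7 September; the standard-time date in Dorek Canton, 21 March 2019, is inside that window, so Dorek Canton is at UTC−06:30.
16:15 UTC − 6h30m = 09:45 Dorek Canton.

09:45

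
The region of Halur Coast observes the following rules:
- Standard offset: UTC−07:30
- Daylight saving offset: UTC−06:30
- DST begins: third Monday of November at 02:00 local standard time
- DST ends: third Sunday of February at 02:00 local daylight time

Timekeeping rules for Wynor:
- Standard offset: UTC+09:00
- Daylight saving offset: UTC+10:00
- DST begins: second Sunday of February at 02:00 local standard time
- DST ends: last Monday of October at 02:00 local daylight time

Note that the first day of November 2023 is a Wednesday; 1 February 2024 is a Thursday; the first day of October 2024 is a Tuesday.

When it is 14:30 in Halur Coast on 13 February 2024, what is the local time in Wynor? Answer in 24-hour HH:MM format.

07:00

1 November 2023 is a Wednesday, so the first Monday is November 6 and the third is November 20.
1 February 2024 is a Thursday, so the first Sunday is February 4 and the third is February 18.
13 February 2024 falls between 20 November 2023 and 18 February 2024, so daylight saving is in effect and Halur Coast is at UTC−06:30.
14:30 Halur Coast + 6h30m = 21:00 UTC.
1 February 2024 is a Thursday, so the first Sunday is February 4 and the second is February 11.
1 October 2024 is a Tuesday, so Mondays fall on 7, 14, 21, 28; the last is October 28.
At the standard offset (UTC+09:00), 21:00 UTC + 9h = 06:00 Wynor standard time (rolling into the next day, 14 February 2024).
The standard-time date in Wynor, 14 February 2024, falls between 11 February and 28 October, so daylight saving is in effect and Wynor is at UTC+10:00.
21:00 UTC + 10h = 07:00 Wynor (rolling into the next day, 14 February 2024).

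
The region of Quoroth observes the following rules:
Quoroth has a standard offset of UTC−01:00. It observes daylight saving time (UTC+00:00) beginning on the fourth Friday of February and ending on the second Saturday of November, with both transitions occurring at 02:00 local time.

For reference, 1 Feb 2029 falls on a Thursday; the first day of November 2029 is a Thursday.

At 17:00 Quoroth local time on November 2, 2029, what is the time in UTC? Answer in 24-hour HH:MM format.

1 February 2029 is a Thursday, so the first Friday is February 2 and the fourth is February 23.
1 November 2029 is a Thursday, so the first Saturday is November 3 and the second is November 10.
Daylight saving runs 23 February – 10 November; November 2, 2029 is inside that window, so Quoroth is at UTC+00:00.
17:00 local − 0h = 17:00 UTC.

17:00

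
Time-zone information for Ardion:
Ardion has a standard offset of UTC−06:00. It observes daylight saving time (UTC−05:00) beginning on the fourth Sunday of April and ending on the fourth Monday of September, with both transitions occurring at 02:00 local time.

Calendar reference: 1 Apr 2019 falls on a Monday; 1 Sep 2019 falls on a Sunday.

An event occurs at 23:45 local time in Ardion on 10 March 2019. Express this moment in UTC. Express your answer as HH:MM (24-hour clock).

05:45

1 April 2019 is a Monday, so the first Sunday is April 7 and the fourth is April 28.
1 September 2019 is a Sunday, so the first Monday is September 2 and the fourth is September 23.
10 March 2019 does not fall between 28 April and 23 September, so daylight saving is not in effect and Ardion is at UTC−06:00.
23:45 local + 6h = 05:45 UTC (rolling into the next day, 11 March 2019).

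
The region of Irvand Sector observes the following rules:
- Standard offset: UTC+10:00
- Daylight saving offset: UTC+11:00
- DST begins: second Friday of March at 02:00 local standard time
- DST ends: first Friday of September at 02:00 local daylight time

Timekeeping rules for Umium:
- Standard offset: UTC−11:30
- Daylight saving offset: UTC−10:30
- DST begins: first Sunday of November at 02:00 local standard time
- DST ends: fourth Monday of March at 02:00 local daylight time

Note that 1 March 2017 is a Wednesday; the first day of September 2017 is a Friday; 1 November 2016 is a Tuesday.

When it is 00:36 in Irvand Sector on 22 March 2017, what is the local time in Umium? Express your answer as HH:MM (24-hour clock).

03:06

1 March 2017 is a Wednesday, so the first Friday is March 3 and the second is March 10.
1 September 2017 is a Friday, so the first Friday is September 1.
Daylight saving runs 10 March – 1 September; 22 March 2017 is inside that window, so Irvand Sector is at UTC+11:00.
00:36 Irvand Sector − 11h = 13:36 UTC (rolling into the previous day, 21 March 2017).
1 November 2016 is a Tuesday, so the first Sunday is November 6.
1 March 2017 is a Wednesday, so the first Monday is March 6 and the fourth is March 27.
At the standard offset (UTC−11:30), 13:36 UTC − 11h30m = 02:06 Umium standard time.
The standard-time date in Umium, 21 March 2017, falls between 6 November 2016 and 27 March 2017, so daylight saving is in effect and Umium is at UTC−10:30.
13:36 UTC − 10h30m = 03:06 Umium.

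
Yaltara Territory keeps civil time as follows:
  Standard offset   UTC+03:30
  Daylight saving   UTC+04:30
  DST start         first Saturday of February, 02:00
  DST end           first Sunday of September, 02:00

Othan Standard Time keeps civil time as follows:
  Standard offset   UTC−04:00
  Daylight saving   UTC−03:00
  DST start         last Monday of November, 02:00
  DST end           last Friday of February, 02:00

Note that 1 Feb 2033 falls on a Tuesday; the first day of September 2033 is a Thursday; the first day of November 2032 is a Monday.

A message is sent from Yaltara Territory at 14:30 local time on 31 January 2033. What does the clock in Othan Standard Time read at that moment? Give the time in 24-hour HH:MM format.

1 February 2033 is a Tuesday, so the first Saturday is February 5.
1 September 2033 is a Thursday, so the first Sunday is September 4.
Daylight saving runs 5 February – 4 September; 31 January 2033 is outside that window, so Yaltara Territory is on standard time at UTC+03:30.
14:30 Yaltara Territory − 3h30m = 11:00 UTC.
1 November 2032 is a Monday, so Mondays fall on 1, 8, 15, 22, 29; the last is November 29.
1 February 2033 is a Tuesday, so Fridays fall on 4, 11, 18, 25; the last is February 25.
At the standard offset (UTC−04:00), 11:00 UTC − 4h = 07:00 Othan Standard Time standard time.
The standard-time date in Othan Standard Time, 31 January 2033, lies within the daylight-saving period (29 November 2032 – 25 February 2033), so Othan Standard Time is on daylight time, UTC−03:00.
11:00 UTC − 3h = 08:00 Othan Standard Time.

08:00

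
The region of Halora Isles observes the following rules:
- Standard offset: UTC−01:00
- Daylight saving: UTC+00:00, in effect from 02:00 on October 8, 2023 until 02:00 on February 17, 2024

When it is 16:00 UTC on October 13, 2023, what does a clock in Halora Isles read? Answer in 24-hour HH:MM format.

At the standard offset (UTC−01:00), 16:00 UTC − 1h = 15:00 Halora Isles standard time.
The standard-time date in Halora Isles, October 13, 2023, lies within the daylight-saving period (8 October 2023 – 17 February 2024), so Halora Isles is on daylight time, UTC+00:00.
16:00 UTC + 0h = 16:00 local.

16:00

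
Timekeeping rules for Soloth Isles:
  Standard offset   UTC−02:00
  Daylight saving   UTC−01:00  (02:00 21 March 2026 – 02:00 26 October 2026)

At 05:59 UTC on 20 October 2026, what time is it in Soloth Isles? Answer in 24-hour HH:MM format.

04:59

At the standard offset (UTC−02:00), 05:59 UTC − 2h = 03:59 Soloth Isles standard time.
The standard-time date in Soloth Isles, 20 October 2026, lies within the daylight-saving period (21 March – 26 October), so Soloth Isles is on daylight time, UTC−01:00.
05:59 UTC − 1h = 04:59 local.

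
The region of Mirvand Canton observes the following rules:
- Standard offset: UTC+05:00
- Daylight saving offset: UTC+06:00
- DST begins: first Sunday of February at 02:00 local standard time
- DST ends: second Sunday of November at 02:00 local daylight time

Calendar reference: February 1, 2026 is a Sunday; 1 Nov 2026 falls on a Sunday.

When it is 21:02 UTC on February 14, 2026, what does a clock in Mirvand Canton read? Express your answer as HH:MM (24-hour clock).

1 February 2026 is a Sunday, so the first Sunday is February 1.
1 November 2026 is a Sunday, so the first Sunday is November 1 and the second is November 8.
At the standard offset (UTC+05:00), 21:02 UTC + 5h = 02:02 Mirvand Canton standard time (rolling into the next day, 15 February 2026).
The standard-time date in Mirvand Canton, February 15, 2026, falls between 1 February and 8 November, so daylight saving is in effect and Mirvand Canton is at UTC+06:00.
21:02 UTC + 6h = 03:02 local (rolling into the next day, 15 February 2026).

03:02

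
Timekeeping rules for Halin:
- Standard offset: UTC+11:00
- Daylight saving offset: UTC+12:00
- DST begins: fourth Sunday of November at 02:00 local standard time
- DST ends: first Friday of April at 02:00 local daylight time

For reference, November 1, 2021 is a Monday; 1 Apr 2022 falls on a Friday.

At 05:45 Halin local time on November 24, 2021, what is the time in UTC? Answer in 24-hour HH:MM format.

18:45

1 November 2021 is a Monday, so the first Sunday is November 7 and the fourth is November 28.
1 April 2022 is a Friday, so the first Friday is April 1.
November 24, 2021 is outside the daylight-saving period (28 November 2021 – 1 April 2022), so Halin is on standard time, UTC+11:00.
05:45 local − 11h = 18:45 UTC (rolling into the previous day, 23 November 2021).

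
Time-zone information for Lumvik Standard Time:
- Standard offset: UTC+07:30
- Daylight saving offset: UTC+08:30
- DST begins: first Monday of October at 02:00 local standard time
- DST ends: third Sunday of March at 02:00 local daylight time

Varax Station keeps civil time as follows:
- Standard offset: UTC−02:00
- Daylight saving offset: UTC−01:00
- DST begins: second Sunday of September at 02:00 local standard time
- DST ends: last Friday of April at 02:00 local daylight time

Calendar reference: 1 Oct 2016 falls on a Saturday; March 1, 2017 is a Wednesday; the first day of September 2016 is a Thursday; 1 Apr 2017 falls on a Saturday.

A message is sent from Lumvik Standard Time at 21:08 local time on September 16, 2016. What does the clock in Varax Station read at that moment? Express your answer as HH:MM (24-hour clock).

1 October 2016 is a Saturday, so the first Monday is October 3.
1 March 2017 is a Wednesday, so the first Sunday is March 5 and the third is March 19.
September 16, 2016 does not fall between 3 October 2016 and 19 March 2017, so daylight saving is not in effect and Lumvik Standard Time is at UTC+07:30.
21:08 Lumvik Standard Time − 7h30m = 13:38 UTC.
1 September 2016 is a Thursday, so the first Sunday is September 4 and the second is September 11.
1 April 2017 is a Saturday, so Fridays fall on 7, 14, 21, 28; the last is April 28.
At the standard offset (UTC−02:00), 13:38 UTC − 2h = 11:38 Varax Station standard time.
The standard-time date in Varax Station, September 16, 2016, lies within the daylight-saving period (11 September 2016 – 28 April 2017), so Varax Station is on daylight time, UTC−01:00.
13:38 UTC − 1h = 12:38 Varax Station.

12:38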